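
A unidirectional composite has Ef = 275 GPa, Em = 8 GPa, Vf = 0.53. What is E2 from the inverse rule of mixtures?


1/E2 = Vf/Ef + (1-Vf)/Em = 0.53/275 + 0.47/8
E2 = 16.48 GPa

16.48 GPa


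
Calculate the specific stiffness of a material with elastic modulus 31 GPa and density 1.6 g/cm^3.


Specific stiffness = E/rho = 31/1.6 = 19.4 GPa/(g/cm^3)

19.4 GPa/(g/cm^3)


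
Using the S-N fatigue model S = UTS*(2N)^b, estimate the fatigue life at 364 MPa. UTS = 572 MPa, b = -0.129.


N = 0.5 * (S/UTS)^(1/b) = 0.5 * (364/572)^(1/-0.129) = 16.6201 cycles

16.6201 cycles


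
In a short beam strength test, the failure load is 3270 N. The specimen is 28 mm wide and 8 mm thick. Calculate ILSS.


ILSS = 3F/(4bh) = 3*3270/(4*28*8) = 10.95 MPa

10.95 MPa


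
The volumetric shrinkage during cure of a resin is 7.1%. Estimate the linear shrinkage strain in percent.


Linear shrinkage ≈ vol_shrink/3 = 7.1/3 = 2.367%

2.367%


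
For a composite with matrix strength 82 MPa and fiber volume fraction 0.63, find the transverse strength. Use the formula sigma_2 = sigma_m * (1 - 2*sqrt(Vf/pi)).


factor = 1 - 2*sqrt(0.63/pi) = 0.1044
sigma_2 = 82 * 0.1044 = 8.56 MPa

8.56 MPa


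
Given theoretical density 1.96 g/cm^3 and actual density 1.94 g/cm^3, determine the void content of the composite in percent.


Void% = (rho_theo - rho_actual)/rho_theo * 100 = (1.96 - 1.94)/1.96 * 100 = 1.02%

1.02%


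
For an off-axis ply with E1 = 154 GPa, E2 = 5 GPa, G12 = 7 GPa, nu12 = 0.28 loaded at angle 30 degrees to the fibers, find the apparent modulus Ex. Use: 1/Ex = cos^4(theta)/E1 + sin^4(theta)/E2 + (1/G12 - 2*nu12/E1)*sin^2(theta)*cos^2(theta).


cos^4(30) = 0.5625, sin^4(30) = 0.0625, sin^2(30)*cos^2(30) = 0.1875
1/G12 - 2*nu12/E1 = 1/7 - 2*0.28/154 = 0.139221 GPa^-1
1/Ex = 0.5625/154 + 0.0625/5 + 0.139221*0.1875 = 0.0422565 GPa^-1
Ex = 23.67 GPa

23.67 GPa


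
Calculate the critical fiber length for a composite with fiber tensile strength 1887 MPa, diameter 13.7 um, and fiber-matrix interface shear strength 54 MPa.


Lc = sigma_f * d / (2 * tau_i) = 1887 * 13.7 / (2 * 54) = 239.4 um

239.4 um


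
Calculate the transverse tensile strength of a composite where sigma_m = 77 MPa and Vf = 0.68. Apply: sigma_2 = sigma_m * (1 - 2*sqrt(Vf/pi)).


factor = 1 - 2*sqrt(0.68/pi) = 0.0695
sigma_2 = 77 * 0.0695 = 5.35 MPa

5.35 MPa


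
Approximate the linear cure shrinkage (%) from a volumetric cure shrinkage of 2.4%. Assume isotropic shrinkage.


Linear shrinkage ≈ vol_shrink/3 = 2.4/3 = 0.8%

0.8%


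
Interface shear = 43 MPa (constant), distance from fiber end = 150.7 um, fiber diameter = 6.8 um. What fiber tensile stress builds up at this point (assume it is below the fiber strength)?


Force balance: sigma_f * (pi*d^2/4) = tau * (pi*d) * x  ->  sigma_f = 4 * tau * x / d
sigma_f = 4 * 43 * 150.7 / 6.8 = 3811.8 MPa

3811.8 MPa


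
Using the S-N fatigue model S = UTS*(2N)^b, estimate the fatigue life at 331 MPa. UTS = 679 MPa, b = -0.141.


N = 0.5 * (S/UTS)^(1/b) = 0.5 * (331/679)^(1/-0.141) = 81.6643 cycles

81.6643 cycles


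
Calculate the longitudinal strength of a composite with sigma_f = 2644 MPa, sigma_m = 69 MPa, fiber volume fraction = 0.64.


sigma_1 = sigma_f*Vf + sigma_m*(1-Vf) = 2644*0.64 + 69*0.36 = 1717.0 MPa

1717.0 MPa


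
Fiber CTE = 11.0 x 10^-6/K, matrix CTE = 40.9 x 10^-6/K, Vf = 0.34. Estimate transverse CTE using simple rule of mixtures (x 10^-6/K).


alpha_2 = alpha_f*Vf + alpha_m*(1-Vf) = 11.0*0.34 + 40.9*0.66 = 30.7 x 10^-6/K

30.7 x 10^-6/K


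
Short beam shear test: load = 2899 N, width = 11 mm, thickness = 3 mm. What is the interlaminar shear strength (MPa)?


ILSS = 3F/(4bh) = 3*2899/(4*11*3) = 65.89 MPa

65.89 MPa


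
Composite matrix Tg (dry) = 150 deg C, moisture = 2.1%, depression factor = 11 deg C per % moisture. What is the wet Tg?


Tg_wet = Tg_dry - k*moisture = 150 - 11*2.1 = 126.9 deg C

126.9 deg C


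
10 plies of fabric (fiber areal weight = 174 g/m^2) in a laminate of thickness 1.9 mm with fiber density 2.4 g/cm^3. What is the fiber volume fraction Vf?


Vf = n * FAW / (rho_f * h * 1000) = 10 * 174 / (2.4 * 1.9 * 1000) = 0.3816

0.3816


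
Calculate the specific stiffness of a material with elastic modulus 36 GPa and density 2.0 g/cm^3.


Specific stiffness = E/rho = 36/2.0 = 18.0 GPa/(g/cm^3)

18.0 GPa/(g/cm^3)


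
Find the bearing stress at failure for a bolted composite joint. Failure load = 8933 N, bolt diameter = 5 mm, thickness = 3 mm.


sigma_br = F/(d*h) = 8933/(5*3) = 595.5 MPa

595.5 MPa


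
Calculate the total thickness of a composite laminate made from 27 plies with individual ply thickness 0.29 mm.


h = n * t_ply = 27 * 0.29 = 7.83 mm

7.83 mm


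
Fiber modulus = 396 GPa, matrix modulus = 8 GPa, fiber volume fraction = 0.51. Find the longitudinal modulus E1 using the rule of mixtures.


E1 = Ef*Vf + Em*(1-Vf) = 396*0.51 + 8*0.49 = 205.88 GPa

205.88 GPa


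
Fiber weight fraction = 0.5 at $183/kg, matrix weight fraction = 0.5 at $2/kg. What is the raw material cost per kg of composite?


Cost = cost_f*Wf + cost_m*Wm = 183*0.5 + 2*0.5 = $92.5/kg

$92.5/kg


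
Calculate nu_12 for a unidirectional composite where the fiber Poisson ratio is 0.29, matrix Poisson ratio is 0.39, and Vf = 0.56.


nu_12 = nu_f*Vf + nu_m*(1-Vf) = 0.29*0.56 + 0.39*0.44 = 0.334

0.334


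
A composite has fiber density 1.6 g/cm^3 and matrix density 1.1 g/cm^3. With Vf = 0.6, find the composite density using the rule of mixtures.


rho_c = rho_f*Vf + rho_m*(1-Vf) = 1.6*0.6 + 1.1*0.4 = 1.4 g/cm^3

1.4 g/cm^3


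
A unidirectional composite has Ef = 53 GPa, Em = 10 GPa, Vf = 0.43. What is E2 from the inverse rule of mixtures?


1/E2 = Vf/Ef + (1-Vf)/Em = 0.43/53 + 0.57/10
E2 = 15.36 GPa

15.36 GPa


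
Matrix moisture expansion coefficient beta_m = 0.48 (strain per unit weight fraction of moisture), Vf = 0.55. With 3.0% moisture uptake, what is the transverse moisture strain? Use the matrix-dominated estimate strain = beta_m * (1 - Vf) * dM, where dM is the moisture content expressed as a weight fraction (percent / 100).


dM = 3.0/100 = 0.03
strain = beta_m * (1-Vf) * dM = 0.48 * 0.45 * 0.03 = 0.00648

0.00648


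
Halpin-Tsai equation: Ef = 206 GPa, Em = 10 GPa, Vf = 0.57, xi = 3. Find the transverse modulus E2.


eta = (Ef/Em - 1)/(Ef/Em + xi) = (20.6 - 1)/(20.6 + 3) = 0.8305
E2 = Em*(1+xi*eta*Vf)/(1-eta*Vf) = 45.96 GPa

45.96 GPa


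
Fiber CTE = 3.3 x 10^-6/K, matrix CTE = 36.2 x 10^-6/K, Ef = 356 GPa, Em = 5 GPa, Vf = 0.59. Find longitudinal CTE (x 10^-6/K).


E1 = Ef*Vf + Em*(1-Vf) = 212.09
alpha_1 = (alpha_f*Ef*Vf + alpha_m*Em*(1-Vf))/E1 = 3.62 x 10^-6/K

3.62 x 10^-6/K


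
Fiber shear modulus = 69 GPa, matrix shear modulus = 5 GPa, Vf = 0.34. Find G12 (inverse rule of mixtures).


1/G12 = Vf/Gf + (1-Vf)/Gm = 0.34/69 + 0.66/5
G12 = 7.3 GPa

7.3 GPa


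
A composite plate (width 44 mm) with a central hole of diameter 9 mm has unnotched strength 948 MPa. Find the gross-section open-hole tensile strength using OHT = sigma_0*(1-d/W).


OHT = sigma_0*(1-d/W) = 948*(1-9/44) = 754.1 MPa

754.1 MPa


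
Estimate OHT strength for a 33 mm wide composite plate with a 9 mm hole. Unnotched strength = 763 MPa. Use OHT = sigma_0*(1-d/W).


OHT = sigma_0*(1-d/W) = 763*(1-9/33) = 554.9 MPa

554.9 MPa


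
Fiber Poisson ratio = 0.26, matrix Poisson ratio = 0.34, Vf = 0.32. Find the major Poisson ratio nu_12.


nu_12 = nu_f*Vf + nu_m*(1-Vf) = 0.26*0.32 + 0.34*0.68 = 0.3144

0.3144


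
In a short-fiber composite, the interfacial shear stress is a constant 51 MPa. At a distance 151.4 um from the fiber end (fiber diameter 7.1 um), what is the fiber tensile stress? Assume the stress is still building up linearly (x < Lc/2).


Force balance: sigma_f * (pi*d^2/4) = tau * (pi*d) * x  ->  sigma_f = 4 * tau * x / d
sigma_f = 4 * 51 * 151.4 / 7.1 = 4350.1 MPa

4350.1 MPa


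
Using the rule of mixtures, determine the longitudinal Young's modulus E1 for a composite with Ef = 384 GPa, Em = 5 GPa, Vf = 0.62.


E1 = Ef*Vf + Em*(1-Vf) = 384*0.62 + 5*0.38 = 239.98 GPa

239.98 GPa


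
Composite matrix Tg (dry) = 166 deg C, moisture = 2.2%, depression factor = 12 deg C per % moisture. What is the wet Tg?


Tg_wet = Tg_dry - k*moisture = 166 - 12*2.2 = 139.6 deg C

139.6 deg C


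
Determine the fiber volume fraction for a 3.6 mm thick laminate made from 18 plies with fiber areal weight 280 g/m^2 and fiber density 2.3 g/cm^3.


Vf = n * FAW / (rho_f * h * 1000) = 18 * 280 / (2.3 * 3.6 * 1000) = 0.6087

0.6087


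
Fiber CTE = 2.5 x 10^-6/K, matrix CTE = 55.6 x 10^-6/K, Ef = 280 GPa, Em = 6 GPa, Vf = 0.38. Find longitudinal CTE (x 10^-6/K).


E1 = Ef*Vf + Em*(1-Vf) = 110.12
alpha_1 = (alpha_f*Ef*Vf + alpha_m*Em*(1-Vf))/E1 = 4.29 x 10^-6/K

4.29 x 10^-6/K


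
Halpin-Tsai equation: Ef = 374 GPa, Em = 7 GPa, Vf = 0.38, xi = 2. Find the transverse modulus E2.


eta = (Ef/Em - 1)/(Ef/Em + xi) = (53.4286 - 1)/(53.4286 + 2) = 0.9459
E2 = Em*(1+xi*eta*Vf)/(1-eta*Vf) = 18.78 GPa

18.78 GPa


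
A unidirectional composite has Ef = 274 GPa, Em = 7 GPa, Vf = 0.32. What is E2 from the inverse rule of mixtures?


1/E2 = Vf/Ef + (1-Vf)/Em = 0.32/274 + 0.68/7
E2 = 10.17 GPa

10.17 GPa


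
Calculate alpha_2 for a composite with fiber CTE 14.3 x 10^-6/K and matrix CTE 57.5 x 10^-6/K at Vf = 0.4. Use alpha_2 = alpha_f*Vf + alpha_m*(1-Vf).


alpha_2 = alpha_f*Vf + alpha_m*(1-Vf) = 14.3*0.4 + 57.5*0.6 = 40.2 x 10^-6/K

40.2 x 10^-6/K


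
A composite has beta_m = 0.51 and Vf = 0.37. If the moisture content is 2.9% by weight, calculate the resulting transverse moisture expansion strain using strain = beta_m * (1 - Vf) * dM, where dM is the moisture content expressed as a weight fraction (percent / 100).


dM = 2.9/100 = 0.029
strain = beta_m * (1-Vf) * dM = 0.51 * 0.63 * 0.029 = 0.0093177

0.0093177


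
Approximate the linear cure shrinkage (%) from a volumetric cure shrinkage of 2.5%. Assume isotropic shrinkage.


Linear shrinkage ≈ vol_shrink/3 = 2.5/3 = 0.833%

0.833%


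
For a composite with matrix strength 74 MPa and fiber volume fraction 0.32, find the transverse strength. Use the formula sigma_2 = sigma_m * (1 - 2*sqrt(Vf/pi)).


factor = 1 - 2*sqrt(0.32/pi) = 0.3617
sigma_2 = 74 * 0.3617 = 26.77 MPa

26.77 MPa


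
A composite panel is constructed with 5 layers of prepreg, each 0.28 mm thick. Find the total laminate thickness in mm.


h = n * t_ply = 5 * 0.28 = 1.4 mm

1.4 mm


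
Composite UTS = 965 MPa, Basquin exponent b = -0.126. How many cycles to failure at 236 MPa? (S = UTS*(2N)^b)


N = 0.5 * (S/UTS)^(1/b) = 0.5 * (236/965)^(1/-0.126) = 35732.2011 cycles

35732.2011 cycles


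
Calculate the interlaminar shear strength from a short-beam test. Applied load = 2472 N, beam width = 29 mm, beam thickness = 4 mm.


ILSS = 3F/(4bh) = 3*2472/(4*29*4) = 15.98 MPa

15.98 MPa


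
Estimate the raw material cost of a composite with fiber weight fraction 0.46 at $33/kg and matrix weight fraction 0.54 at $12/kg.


Cost = cost_f*Wf + cost_m*Wm = 33*0.46 + 12*0.54 = $21.66/kg

$21.66/kg


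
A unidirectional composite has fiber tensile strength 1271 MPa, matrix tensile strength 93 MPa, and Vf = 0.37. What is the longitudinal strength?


sigma_1 = sigma_f*Vf + sigma_m*(1-Vf) = 1271*0.37 + 93*0.63 = 528.9 MPa

528.9 MPa


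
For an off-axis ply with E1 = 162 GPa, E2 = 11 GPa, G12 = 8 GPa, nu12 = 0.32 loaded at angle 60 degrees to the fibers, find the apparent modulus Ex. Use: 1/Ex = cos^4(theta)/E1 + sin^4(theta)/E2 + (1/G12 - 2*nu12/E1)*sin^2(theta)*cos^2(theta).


cos^4(60) = 0.0625, sin^4(60) = 0.5625, sin^2(60)*cos^2(60) = 0.1875
1/G12 - 2*nu12/E1 = 1/8 - 2*0.32/162 = 0.121049 GPa^-1
1/Ex = 0.0625/162 + 0.5625/11 + 0.121049*0.1875 = 0.0742189 GPa^-1
Ex = 13.47 GPa

13.47 GPa


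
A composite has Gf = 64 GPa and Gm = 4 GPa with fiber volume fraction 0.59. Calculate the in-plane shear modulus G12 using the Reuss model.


1/G12 = Vf/Gf + (1-Vf)/Gm = 0.59/64 + 0.41/4
G12 = 8.95 GPa

8.95 GPa


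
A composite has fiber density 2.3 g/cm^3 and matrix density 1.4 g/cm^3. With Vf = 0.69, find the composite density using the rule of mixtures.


rho_c = rho_f*Vf + rho_m*(1-Vf) = 2.3*0.69 + 1.4*0.31 = 2.021 g/cm^3

2.021 g/cm^3


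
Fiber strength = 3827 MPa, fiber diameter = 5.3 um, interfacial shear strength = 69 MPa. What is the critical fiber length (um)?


Lc = sigma_f * d / (2 * tau_i) = 3827 * 5.3 / (2 * 69) = 147.0 um

147.0 um


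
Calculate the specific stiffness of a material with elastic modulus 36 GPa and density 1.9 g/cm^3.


Specific stiffness = E/rho = 36/1.9 = 18.9 GPa/(g/cm^3)

18.9 GPa/(g/cm^3)


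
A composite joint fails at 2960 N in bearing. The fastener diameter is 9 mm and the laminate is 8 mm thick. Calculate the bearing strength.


sigma_br = F/(d*h) = 2960/(9*8) = 41.1 MPa

41.1 MPa


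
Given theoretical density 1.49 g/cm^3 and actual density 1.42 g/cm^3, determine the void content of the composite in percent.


Void% = (rho_theo - rho_actual)/rho_theo * 100 = (1.49 - 1.42)/1.49 * 100 = 4.7%

4.7%


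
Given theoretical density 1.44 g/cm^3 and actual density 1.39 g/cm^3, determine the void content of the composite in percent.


Void% = (rho_theo - rho_actual)/rho_theo * 100 = (1.44 - 1.39)/1.44 * 100 = 3.47%

3.47%


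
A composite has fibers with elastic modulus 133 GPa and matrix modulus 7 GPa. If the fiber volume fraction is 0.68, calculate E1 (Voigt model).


E1 = Ef*Vf + Em*(1-Vf) = 133*0.68 + 7*0.32 = 92.68 GPa

92.68 GPa


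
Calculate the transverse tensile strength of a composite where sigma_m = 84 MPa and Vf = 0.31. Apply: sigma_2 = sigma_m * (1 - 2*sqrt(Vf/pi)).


factor = 1 - 2*sqrt(0.31/pi) = 0.3717
sigma_2 = 84 * 0.3717 = 31.23 MPa

31.23 MPa


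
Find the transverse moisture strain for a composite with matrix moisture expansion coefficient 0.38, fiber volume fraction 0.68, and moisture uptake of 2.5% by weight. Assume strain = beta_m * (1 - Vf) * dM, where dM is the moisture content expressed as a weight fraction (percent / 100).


dM = 2.5/100 = 0.025
strain = beta_m * (1-Vf) * dM = 0.38 * 0.32 * 0.025 = 0.00304

0.00304


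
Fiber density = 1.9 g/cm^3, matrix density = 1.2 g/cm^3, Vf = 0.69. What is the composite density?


rho_c = rho_f*Vf + rho_m*(1-Vf) = 1.9*0.69 + 1.2*0.31 = 1.683 g/cm^3

1.683 g/cm^3


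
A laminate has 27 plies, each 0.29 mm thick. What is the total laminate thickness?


h = n * t_ply = 27 * 0.29 = 7.83 mm

7.83 mm


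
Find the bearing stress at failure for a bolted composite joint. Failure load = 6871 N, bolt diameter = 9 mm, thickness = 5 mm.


sigma_br = F/(d*h) = 6871/(9*5) = 152.7 MPa

152.7 MPa


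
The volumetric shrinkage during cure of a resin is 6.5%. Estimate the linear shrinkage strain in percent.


Linear shrinkage ≈ vol_shrink/3 = 6.5/3 = 2.167%

2.167%


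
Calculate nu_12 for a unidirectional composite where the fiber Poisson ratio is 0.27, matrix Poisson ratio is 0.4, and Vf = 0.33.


nu_12 = nu_f*Vf + nu_m*(1-Vf) = 0.27*0.33 + 0.4*0.67 = 0.3571

0.3571


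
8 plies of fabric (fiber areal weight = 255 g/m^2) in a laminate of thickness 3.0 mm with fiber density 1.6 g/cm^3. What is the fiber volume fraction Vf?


Vf = n * FAW / (rho_f * h * 1000) = 8 * 255 / (1.6 * 3.0 * 1000) = 0.425

0.425


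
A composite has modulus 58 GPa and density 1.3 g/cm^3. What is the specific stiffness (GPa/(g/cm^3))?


Specific stiffness = E/rho = 58/1.3 = 44.6 GPa/(g/cm^3)

44.6 GPa/(g/cm^3)


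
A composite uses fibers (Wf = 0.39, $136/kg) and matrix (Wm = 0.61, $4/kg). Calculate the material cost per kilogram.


Cost = cost_f*Wf + cost_m*Wm = 136*0.39 + 4*0.61 = $55.48/kg

$55.48/kg


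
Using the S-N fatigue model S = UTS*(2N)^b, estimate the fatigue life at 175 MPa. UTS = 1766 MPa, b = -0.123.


N = 0.5 * (S/UTS)^(1/b) = 0.5 * (175/1766)^(1/-0.123) = 7.2642e+07 cycles

7.2642e+07 cycles


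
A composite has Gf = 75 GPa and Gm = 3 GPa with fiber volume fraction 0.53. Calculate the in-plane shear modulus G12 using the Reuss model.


1/G12 = Vf/Gf + (1-Vf)/Gm = 0.53/75 + 0.47/3
G12 = 6.11 GPa

6.11 GPa


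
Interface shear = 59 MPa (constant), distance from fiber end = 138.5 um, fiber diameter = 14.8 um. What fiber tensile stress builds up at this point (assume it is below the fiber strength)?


Force balance: sigma_f * (pi*d^2/4) = tau * (pi*d) * x  ->  sigma_f = 4 * tau * x / d
sigma_f = 4 * 59 * 138.5 / 14.8 = 2208.5 MPa

2208.5 MPa


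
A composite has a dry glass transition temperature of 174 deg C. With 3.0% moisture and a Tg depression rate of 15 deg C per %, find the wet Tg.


Tg_wet = Tg_dry - k*moisture = 174 - 15*3.0 = 129.0 deg C

129.0 deg C


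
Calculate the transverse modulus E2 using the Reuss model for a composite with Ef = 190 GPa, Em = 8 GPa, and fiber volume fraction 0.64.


1/E2 = Vf/Ef + (1-Vf)/Em = 0.64/190 + 0.36/8
E2 = 20.67 GPa

20.67 GPa


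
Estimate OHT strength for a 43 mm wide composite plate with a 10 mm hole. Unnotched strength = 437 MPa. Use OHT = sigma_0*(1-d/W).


OHT = sigma_0*(1-d/W) = 437*(1-10/43) = 335.4 MPa

335.4 MPa


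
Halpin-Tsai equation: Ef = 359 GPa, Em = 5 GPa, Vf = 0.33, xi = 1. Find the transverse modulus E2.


eta = (Ef/Em - 1)/(Ef/Em + xi) = (71.8 - 1)/(71.8 + 1) = 0.9725
E2 = Em*(1+xi*eta*Vf)/(1-eta*Vf) = 9.73 GPa

9.73 GPa


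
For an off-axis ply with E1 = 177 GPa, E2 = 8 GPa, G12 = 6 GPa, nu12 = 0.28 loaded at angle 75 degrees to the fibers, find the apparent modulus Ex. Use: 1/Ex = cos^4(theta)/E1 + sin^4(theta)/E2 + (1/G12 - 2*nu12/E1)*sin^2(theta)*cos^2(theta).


cos^4(75) = 0.004487, sin^4(75) = 0.870513, sin^2(75)*cos^2(75) = 0.0625
1/G12 - 2*nu12/E1 = 1/6 - 2*0.28/177 = 0.163503 GPa^-1
1/Ex = 0.004487/177 + 0.870513/8 + 0.163503*0.0625 = 0.1190584 GPa^-1
Ex = 8.4 GPa

8.4 GPa


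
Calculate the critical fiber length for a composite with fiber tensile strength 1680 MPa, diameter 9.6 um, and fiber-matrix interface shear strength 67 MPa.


Lc = sigma_f * d / (2 * tau_i) = 1680 * 9.6 / (2 * 67) = 120.4 um

120.4 um


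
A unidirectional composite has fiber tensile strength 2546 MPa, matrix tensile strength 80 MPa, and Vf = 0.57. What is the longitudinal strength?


sigma_1 = sigma_f*Vf + sigma_m*(1-Vf) = 2546*0.57 + 80*0.43 = 1485.6 MPa

1485.6 MPa


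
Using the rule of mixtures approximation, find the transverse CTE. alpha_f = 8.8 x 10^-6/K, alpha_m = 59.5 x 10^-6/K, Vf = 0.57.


alpha_2 = alpha_f*Vf + alpha_m*(1-Vf) = 8.8*0.57 + 59.5*0.43 = 30.6 x 10^-6/K

30.6 x 10^-6/K


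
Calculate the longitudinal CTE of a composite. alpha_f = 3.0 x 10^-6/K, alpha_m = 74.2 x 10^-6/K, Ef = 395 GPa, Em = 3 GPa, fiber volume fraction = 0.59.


E1 = Ef*Vf + Em*(1-Vf) = 234.28
alpha_1 = (alpha_f*Ef*Vf + alpha_m*Em*(1-Vf))/E1 = 3.37 x 10^-6/K

3.37 x 10^-6/K


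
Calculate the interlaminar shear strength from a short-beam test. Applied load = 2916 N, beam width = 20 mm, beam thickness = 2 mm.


ILSS = 3F/(4bh) = 3*2916/(4*20*2) = 54.68 MPa

54.68 MPa


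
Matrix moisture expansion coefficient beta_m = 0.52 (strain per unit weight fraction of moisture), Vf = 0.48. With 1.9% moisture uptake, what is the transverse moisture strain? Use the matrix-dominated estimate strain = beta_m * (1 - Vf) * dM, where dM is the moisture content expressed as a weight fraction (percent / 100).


dM = 1.9/100 = 0.019
strain = beta_m * (1-Vf) * dM = 0.52 * 0.52 * 0.019 = 0.0051376

0.0051376


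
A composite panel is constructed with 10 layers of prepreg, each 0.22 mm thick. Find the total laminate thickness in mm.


h = n * t_ply = 10 * 0.22 = 2.2 mm

2.2 mm


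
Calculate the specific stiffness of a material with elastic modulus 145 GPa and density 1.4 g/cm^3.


Specific stiffness = E/rho = 145/1.4 = 103.6 GPa/(g/cm^3)

103.6 GPa/(g/cm^3)


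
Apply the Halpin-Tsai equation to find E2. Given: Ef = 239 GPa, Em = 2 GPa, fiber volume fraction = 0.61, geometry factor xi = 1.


eta = (Ef/Em - 1)/(Ef/Em + xi) = (119.5 - 1)/(119.5 + 1) = 0.9834
E2 = Em*(1+xi*eta*Vf)/(1-eta*Vf) = 8.0 GPa

8.0 GPa


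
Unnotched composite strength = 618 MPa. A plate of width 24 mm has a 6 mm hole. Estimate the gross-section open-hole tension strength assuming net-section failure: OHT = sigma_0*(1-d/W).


OHT = sigma_0*(1-d/W) = 618*(1-6/24) = 463.5 MPa

463.5 MPa


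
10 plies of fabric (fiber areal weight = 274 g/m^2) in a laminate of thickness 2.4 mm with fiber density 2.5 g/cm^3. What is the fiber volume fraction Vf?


Vf = n * FAW / (rho_f * h * 1000) = 10 * 274 / (2.5 * 2.4 * 1000) = 0.4567

0.4567


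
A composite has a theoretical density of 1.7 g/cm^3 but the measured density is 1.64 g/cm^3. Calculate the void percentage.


Void% = (rho_theo - rho_actual)/rho_theo * 100 = (1.7 - 1.64)/1.7 * 100 = 3.53%

3.53%


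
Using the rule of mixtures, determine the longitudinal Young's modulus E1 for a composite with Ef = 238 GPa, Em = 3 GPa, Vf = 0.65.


E1 = Ef*Vf + Em*(1-Vf) = 238*0.65 + 3*0.35 = 155.75 GPa

155.75 GPa


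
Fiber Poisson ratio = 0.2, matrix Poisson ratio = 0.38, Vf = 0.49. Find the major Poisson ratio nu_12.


nu_12 = nu_f*Vf + nu_m*(1-Vf) = 0.2*0.49 + 0.38*0.51 = 0.2918

0.2918


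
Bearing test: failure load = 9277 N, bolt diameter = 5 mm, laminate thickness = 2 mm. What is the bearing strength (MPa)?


sigma_br = F/(d*h) = 9277/(5*2) = 927.7 MPa

927.7 MPa


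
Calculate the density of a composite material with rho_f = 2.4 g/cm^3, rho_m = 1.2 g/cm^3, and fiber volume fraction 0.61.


rho_c = rho_f*Vf + rho_m*(1-Vf) = 2.4*0.61 + 1.2*0.39 = 1.932 g/cm^3

1.932 g/cm^3


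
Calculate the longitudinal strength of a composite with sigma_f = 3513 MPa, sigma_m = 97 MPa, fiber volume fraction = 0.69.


sigma_1 = sigma_f*Vf + sigma_m*(1-Vf) = 3513*0.69 + 97*0.31 = 2454.0 MPa

2454.0 MPa


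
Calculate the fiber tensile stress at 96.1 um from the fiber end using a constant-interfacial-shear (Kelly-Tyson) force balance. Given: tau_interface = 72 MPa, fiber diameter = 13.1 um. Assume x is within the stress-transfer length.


Force balance: sigma_f * (pi*d^2/4) = tau * (pi*d) * x  ->  sigma_f = 4 * tau * x / d
sigma_f = 4 * 72 * 96.1 / 13.1 = 2112.7 MPa

2112.7 MPa


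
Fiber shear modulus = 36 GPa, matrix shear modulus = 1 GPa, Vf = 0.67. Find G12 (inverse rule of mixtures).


1/G12 = Vf/Gf + (1-Vf)/Gm = 0.67/36 + 0.33/1
G12 = 2.87 GPa

2.87 GPa


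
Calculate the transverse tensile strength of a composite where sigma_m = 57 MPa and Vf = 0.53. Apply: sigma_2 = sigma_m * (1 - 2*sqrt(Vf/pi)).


factor = 1 - 2*sqrt(0.53/pi) = 0.1785
sigma_2 = 57 * 0.1785 = 10.18 MPa

10.18 MPa


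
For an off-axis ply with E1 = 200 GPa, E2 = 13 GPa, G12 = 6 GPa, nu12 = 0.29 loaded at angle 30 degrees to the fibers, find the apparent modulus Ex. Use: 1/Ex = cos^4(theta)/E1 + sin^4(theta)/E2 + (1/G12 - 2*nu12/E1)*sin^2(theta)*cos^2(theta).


cos^4(30) = 0.5625, sin^4(30) = 0.0625, sin^2(30)*cos^2(30) = 0.1875
1/G12 - 2*nu12/E1 = 1/6 - 2*0.29/200 = 0.163767 GPa^-1
1/Ex = 0.5625/200 + 0.0625/13 + 0.163767*0.1875 = 0.0383264 GPa^-1
Ex = 26.09 GPa

26.09 GPa


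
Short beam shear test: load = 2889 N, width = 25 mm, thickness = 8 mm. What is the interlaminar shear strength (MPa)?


ILSS = 3F/(4bh) = 3*2889/(4*25*8) = 10.83 MPa

10.83 MPa


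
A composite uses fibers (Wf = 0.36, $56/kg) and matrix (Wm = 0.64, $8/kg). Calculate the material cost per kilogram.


Cost = cost_f*Wf + cost_m*Wm = 56*0.36 + 8*0.64 = $25.28/kg

$25.28/kg


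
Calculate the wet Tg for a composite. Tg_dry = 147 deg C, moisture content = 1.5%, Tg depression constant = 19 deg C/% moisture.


Tg_wet = Tg_dry - k*moisture = 147 - 19*1.5 = 118.5 deg C

118.5 deg C


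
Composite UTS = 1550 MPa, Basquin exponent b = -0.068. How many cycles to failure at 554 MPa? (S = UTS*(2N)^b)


N = 0.5 * (S/UTS)^(1/b) = 0.5 * (554/1550)^(1/-0.068) = 1.8616e+06 cycles

1.8616e+06 cycles


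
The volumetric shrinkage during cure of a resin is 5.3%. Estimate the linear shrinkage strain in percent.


Linear shrinkage ≈ vol_shrink/3 = 5.3/3 = 1.767%

1.767%


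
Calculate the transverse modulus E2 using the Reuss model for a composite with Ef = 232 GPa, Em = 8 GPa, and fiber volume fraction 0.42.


1/E2 = Vf/Ef + (1-Vf)/Em = 0.42/232 + 0.58/8
E2 = 13.46 GPa

13.46 GPa


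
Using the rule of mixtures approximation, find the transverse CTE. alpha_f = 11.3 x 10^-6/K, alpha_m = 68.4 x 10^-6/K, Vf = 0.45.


alpha_2 = alpha_f*Vf + alpha_m*(1-Vf) = 11.3*0.45 + 68.4*0.55 = 42.7 x 10^-6/K

42.7 x 10^-6/K


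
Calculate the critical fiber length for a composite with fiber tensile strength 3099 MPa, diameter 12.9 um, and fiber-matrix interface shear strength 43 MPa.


Lc = sigma_f * d / (2 * tau_i) = 3099 * 12.9 / (2 * 43) = 464.9 um

464.9 um


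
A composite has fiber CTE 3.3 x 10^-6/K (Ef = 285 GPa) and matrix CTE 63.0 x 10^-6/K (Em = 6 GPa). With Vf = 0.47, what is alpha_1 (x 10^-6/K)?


E1 = Ef*Vf + Em*(1-Vf) = 137.13
alpha_1 = (alpha_f*Ef*Vf + alpha_m*Em*(1-Vf))/E1 = 4.68 x 10^-6/K

4.68 x 10^-6/K


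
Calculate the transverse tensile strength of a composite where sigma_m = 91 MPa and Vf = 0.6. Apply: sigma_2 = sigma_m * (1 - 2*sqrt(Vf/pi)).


factor = 1 - 2*sqrt(0.6/pi) = 0.126
sigma_2 = 91 * 0.126 = 11.46 MPa

11.46 MPa


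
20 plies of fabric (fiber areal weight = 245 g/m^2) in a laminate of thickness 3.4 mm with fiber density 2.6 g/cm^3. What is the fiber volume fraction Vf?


Vf = n * FAW / (rho_f * h * 1000) = 20 * 245 / (2.6 * 3.4 * 1000) = 0.5543

0.5543


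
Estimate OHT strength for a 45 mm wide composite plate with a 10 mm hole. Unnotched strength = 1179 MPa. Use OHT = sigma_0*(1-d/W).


OHT = sigma_0*(1-d/W) = 1179*(1-10/45) = 917.0 MPa

917.0 MPa


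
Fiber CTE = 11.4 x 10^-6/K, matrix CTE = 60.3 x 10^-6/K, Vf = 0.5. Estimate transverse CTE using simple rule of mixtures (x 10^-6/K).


alpha_2 = alpha_f*Vf + alpha_m*(1-Vf) = 11.4*0.5 + 60.3*0.5 = 35.9 x 10^-6/K

35.9 x 10^-6/K


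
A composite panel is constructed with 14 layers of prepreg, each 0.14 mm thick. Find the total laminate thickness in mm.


h = n * t_ply = 14 * 0.14 = 1.96 mm

1.96 mm


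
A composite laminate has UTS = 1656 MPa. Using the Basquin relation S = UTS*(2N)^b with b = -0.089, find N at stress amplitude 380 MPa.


N = 0.5 * (S/UTS)^(1/b) = 0.5 * (380/1656)^(1/-0.089) = 7.6182e+06 cycles

7.6182e+06 cycles


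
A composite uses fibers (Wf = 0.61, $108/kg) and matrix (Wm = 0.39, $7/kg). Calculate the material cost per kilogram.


Cost = cost_f*Wf + cost_m*Wm = 108*0.61 + 7*0.39 = $68.61/kg

$68.61/kg


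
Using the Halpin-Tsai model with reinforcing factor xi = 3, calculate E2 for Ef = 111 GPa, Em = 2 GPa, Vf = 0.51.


eta = (Ef/Em - 1)/(Ef/Em + xi) = (55.5 - 1)/(55.5 + 3) = 0.9316
E2 = Em*(1+xi*eta*Vf)/(1-eta*Vf) = 9.24 GPa

9.24 GPa


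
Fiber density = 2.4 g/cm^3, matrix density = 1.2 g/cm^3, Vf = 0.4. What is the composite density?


rho_c = rho_f*Vf + rho_m*(1-Vf) = 2.4*0.4 + 1.2*0.6 = 1.68 g/cm^3

1.68 g/cm^3


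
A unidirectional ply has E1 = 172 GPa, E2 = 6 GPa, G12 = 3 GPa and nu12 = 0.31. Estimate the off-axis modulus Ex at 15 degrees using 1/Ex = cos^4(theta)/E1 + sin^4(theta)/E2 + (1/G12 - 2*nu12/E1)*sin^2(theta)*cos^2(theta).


cos^4(15) = 0.870513, sin^4(15) = 0.004487, sin^2(15)*cos^2(15) = 0.0625
1/G12 - 2*nu12/E1 = 1/3 - 2*0.31/172 = 0.329729 GPa^-1
1/Ex = 0.870513/172 + 0.004487/6 + 0.329729*0.0625 = 0.026417 GPa^-1
Ex = 37.85 GPa

37.85 GPa


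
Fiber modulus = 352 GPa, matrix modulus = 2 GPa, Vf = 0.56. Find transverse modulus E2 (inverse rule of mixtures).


1/E2 = Vf/Ef + (1-Vf)/Em = 0.56/352 + 0.44/2
E2 = 4.51 GPa

4.51 GPa


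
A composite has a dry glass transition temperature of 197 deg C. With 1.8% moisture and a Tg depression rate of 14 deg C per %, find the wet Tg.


Tg_wet = Tg_dry - k*moisture = 197 - 14*1.8 = 171.8 deg C

171.8 deg C


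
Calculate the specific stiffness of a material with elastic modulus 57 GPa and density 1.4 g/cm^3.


Specific stiffness = E/rho = 57/1.4 = 40.7 GPa/(g/cm^3)

40.7 GPa/(g/cm^3)


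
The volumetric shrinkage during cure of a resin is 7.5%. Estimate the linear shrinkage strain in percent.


Linear shrinkage ≈ vol_shrink/3 = 7.5/3 = 2.5%

2.5%


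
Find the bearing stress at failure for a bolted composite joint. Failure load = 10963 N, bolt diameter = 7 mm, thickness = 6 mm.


sigma_br = F/(d*h) = 10963/(7*6) = 261.0 MPa

261.0 MPa


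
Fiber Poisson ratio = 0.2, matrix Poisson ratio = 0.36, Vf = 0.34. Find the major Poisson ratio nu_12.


nu_12 = nu_f*Vf + nu_m*(1-Vf) = 0.2*0.34 + 0.36*0.66 = 0.3056

0.3056


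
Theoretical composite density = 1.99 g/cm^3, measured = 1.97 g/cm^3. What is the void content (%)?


Void% = (rho_theo - rho_actual)/rho_theo * 100 = (1.99 - 1.97)/1.99 * 100 = 1.01%

1.01%


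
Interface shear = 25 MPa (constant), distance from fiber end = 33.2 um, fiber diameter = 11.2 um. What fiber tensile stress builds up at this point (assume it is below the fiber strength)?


Force balance: sigma_f * (pi*d^2/4) = tau * (pi*d) * x  ->  sigma_f = 4 * tau * x / d
sigma_f = 4 * 25 * 33.2 / 11.2 = 296.4 MPa

296.4 MPa


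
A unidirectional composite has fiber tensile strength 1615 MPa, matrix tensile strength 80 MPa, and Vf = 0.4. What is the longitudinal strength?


sigma_1 = sigma_f*Vf + sigma_m*(1-Vf) = 1615*0.4 + 80*0.6 = 694.0 MPa

694.0 MPa


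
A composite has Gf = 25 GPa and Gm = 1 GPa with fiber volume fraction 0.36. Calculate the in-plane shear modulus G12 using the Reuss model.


1/G12 = Vf/Gf + (1-Vf)/Gm = 0.36/25 + 0.64/1
G12 = 1.53 GPa

1.53 GPa


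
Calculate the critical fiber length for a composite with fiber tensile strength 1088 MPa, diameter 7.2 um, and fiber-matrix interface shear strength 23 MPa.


Lc = sigma_f * d / (2 * tau_i) = 1088 * 7.2 / (2 * 23) = 170.3 um

170.3 um


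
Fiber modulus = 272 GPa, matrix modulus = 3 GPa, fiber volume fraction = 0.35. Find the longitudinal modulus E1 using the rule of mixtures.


E1 = Ef*Vf + Em*(1-Vf) = 272*0.35 + 3*0.65 = 97.15 GPa

97.15 GPa


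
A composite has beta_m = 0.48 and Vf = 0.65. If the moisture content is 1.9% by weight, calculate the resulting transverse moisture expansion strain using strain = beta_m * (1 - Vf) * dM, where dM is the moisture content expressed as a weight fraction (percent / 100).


dM = 1.9/100 = 0.019
strain = beta_m * (1-Vf) * dM = 0.48 * 0.35 * 0.019 = 0.003192

0.003192


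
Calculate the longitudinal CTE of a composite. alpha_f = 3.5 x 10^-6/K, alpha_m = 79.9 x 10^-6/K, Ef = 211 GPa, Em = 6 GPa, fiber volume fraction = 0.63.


E1 = Ef*Vf + Em*(1-Vf) = 135.15
alpha_1 = (alpha_f*Ef*Vf + alpha_m*Em*(1-Vf))/E1 = 4.75 x 10^-6/K

4.75 x 10^-6/K


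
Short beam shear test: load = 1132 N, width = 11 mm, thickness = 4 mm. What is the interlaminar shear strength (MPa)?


ILSS = 3F/(4bh) = 3*1132/(4*11*4) = 19.3 MPa

19.3 MPa


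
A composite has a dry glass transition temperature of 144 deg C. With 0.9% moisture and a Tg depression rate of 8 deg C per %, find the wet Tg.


Tg_wet = Tg_dry - k*moisture = 144 - 8*0.9 = 136.8 deg C

136.8 deg C


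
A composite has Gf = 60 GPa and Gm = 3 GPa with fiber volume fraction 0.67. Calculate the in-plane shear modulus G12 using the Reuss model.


1/G12 = Vf/Gf + (1-Vf)/Gm = 0.67/60 + 0.33/3
G12 = 8.25 GPa

8.25 GPa


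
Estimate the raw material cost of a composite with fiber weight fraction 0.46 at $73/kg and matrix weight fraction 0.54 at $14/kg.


Cost = cost_f*Wf + cost_m*Wm = 73*0.46 + 14*0.54 = $41.14/kg

$41.14/kg


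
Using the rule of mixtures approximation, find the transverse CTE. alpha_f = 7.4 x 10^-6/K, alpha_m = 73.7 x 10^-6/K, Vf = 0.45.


alpha_2 = alpha_f*Vf + alpha_m*(1-Vf) = 7.4*0.45 + 73.7*0.55 = 43.9 x 10^-6/K

43.9 x 10^-6/K


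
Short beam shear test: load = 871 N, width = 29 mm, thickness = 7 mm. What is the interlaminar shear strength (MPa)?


ILSS = 3F/(4bh) = 3*871/(4*29*7) = 3.22 MPa

3.22 MPa


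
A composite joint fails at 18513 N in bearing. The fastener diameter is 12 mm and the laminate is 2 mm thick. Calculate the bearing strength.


sigma_br = F/(d*h) = 18513/(12*2) = 771.4 MPa

771.4 MPa


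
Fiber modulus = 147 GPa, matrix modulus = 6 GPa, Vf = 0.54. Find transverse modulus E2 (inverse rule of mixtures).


1/E2 = Vf/Ef + (1-Vf)/Em = 0.54/147 + 0.46/6
E2 = 12.45 GPa

12.45 GPa


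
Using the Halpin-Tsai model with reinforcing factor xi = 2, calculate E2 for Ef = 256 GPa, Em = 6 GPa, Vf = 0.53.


eta = (Ef/Em - 1)/(Ef/Em + xi) = (42.6667 - 1)/(42.6667 + 2) = 0.9328
E2 = Em*(1+xi*eta*Vf)/(1-eta*Vf) = 23.6 GPa

23.6 GPa


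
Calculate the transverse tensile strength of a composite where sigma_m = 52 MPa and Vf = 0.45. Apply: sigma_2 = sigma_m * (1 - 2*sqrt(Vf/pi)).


factor = 1 - 2*sqrt(0.45/pi) = 0.2431
sigma_2 = 52 * 0.2431 = 12.64 MPa

12.64 MPa


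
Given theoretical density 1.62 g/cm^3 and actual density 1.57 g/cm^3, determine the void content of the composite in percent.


Void% = (rho_theo - rho_actual)/rho_theo * 100 = (1.62 - 1.57)/1.62 * 100 = 3.09%

3.09%


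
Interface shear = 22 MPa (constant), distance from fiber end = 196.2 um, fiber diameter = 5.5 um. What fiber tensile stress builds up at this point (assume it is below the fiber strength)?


Force balance: sigma_f * (pi*d^2/4) = tau * (pi*d) * x  ->  sigma_f = 4 * tau * x / d
sigma_f = 4 * 22 * 196.2 / 5.5 = 3139.2 MPa

3139.2 MPa


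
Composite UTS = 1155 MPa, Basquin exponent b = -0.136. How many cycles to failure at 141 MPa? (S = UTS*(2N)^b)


N = 0.5 * (S/UTS)^(1/b) = 0.5 * (141/1155)^(1/-0.136) = 2.5994e+06 cycles

2.5994e+06 cycles


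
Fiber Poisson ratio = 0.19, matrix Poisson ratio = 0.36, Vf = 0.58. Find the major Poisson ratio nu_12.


nu_12 = nu_f*Vf + nu_m*(1-Vf) = 0.19*0.58 + 0.36*0.42 = 0.2614

0.2614


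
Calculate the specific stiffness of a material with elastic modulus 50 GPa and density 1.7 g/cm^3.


Specific stiffness = E/rho = 50/1.7 = 29.4 GPa/(g/cm^3)

29.4 GPa/(g/cm^3)


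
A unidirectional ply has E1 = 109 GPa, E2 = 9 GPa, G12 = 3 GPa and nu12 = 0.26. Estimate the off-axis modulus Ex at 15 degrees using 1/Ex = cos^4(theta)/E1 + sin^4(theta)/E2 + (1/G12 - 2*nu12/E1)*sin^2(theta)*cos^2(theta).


cos^4(15) = 0.870513, sin^4(15) = 0.004487, sin^2(15)*cos^2(15) = 0.0625
1/G12 - 2*nu12/E1 = 1/3 - 2*0.26/109 = 0.328563 GPa^-1
1/Ex = 0.870513/109 + 0.004487/9 + 0.328563*0.0625 = 0.0290201 GPa^-1
Ex = 34.46 GPa

34.46 GPa


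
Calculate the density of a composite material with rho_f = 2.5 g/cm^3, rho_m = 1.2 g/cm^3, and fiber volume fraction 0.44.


rho_c = rho_f*Vf + rho_m*(1-Vf) = 2.5*0.44 + 1.2*0.56 = 1.772 g/cm^3

1.772 g/cm^3


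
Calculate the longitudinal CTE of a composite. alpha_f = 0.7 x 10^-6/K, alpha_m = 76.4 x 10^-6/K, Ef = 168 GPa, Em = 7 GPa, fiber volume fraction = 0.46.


E1 = Ef*Vf + Em*(1-Vf) = 81.06
alpha_1 = (alpha_f*Ef*Vf + alpha_m*Em*(1-Vf))/E1 = 4.23 x 10^-6/K

4.23 x 10^-6/K


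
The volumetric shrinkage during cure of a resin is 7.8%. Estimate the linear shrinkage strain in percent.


Linear shrinkage ≈ vol_shrink/3 = 7.8/3 = 2.6%

2.6%


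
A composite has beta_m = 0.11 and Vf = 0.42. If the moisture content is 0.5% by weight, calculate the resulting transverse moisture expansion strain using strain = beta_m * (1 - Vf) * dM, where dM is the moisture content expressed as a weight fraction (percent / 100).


dM = 0.5/100 = 0.005
strain = beta_m * (1-Vf) * dM = 0.11 * 0.58 * 0.005 = 0.000319

0.000319


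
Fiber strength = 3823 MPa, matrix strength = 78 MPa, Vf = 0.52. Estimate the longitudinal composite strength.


sigma_1 = sigma_f*Vf + sigma_m*(1-Vf) = 3823*0.52 + 78*0.48 = 2025.4 MPa

2025.4 MPa


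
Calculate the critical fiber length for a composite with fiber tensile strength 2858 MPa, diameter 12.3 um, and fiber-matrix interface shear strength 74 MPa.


Lc = sigma_f * d / (2 * tau_i) = 2858 * 12.3 / (2 * 74) = 237.5 um

237.5 um


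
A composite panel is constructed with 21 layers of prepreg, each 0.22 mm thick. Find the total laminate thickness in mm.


h = n * t_ply = 21 * 0.22 = 4.62 mm

4.62 mm


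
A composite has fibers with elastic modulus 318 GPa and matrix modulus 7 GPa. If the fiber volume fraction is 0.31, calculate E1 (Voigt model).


E1 = Ef*Vf + Em*(1-Vf) = 318*0.31 + 7*0.69 = 103.41 GPa

103.41 GPa


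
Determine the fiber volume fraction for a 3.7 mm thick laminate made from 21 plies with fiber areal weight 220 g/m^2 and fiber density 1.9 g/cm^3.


Vf = n * FAW / (rho_f * h * 1000) = 21 * 220 / (1.9 * 3.7 * 1000) = 0.6572

0.6572


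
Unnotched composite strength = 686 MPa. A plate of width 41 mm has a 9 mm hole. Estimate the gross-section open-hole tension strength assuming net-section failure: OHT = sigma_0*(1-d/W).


OHT = sigma_0*(1-d/W) = 686*(1-9/41) = 535.4 MPa

535.4 MPa


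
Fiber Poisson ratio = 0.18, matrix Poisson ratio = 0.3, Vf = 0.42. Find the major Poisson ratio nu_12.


nu_12 = nu_f*Vf + nu_m*(1-Vf) = 0.18*0.42 + 0.3*0.58 = 0.2496

0.2496


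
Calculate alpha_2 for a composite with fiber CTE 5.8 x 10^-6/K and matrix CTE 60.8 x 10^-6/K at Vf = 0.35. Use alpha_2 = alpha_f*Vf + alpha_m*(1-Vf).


alpha_2 = alpha_f*Vf + alpha_m*(1-Vf) = 5.8*0.35 + 60.8*0.65 = 41.6 x 10^-6/K

41.6 x 10^-6/K


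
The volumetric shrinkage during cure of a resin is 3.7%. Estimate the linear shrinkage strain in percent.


Linear shrinkage ≈ vol_shrink/3 = 3.7/3 = 1.233%

1.233%


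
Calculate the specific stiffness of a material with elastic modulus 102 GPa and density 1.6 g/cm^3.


Specific stiffness = E/rho = 102/1.6 = 63.8 GPa/(g/cm^3)

63.8 GPa/(g/cm^3)


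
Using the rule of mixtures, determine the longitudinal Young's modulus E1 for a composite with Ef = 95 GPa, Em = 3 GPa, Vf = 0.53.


E1 = Ef*Vf + Em*(1-Vf) = 95*0.53 + 3*0.47 = 51.76 GPa

51.76 GPa


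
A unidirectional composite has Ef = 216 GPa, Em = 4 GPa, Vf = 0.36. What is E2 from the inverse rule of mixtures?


1/E2 = Vf/Ef + (1-Vf)/Em = 0.36/216 + 0.64/4
E2 = 6.19 GPa

6.19 GPa


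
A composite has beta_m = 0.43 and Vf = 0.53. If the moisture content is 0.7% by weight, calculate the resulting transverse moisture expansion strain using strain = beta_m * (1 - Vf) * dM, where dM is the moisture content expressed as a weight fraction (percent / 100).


dM = 0.7/100 = 0.007
strain = beta_m * (1-Vf) * dM = 0.43 * 0.47 * 0.007 = 0.0014147

0.0014147


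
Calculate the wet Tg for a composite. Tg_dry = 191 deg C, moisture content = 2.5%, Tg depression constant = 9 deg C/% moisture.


Tg_wet = Tg_dry - k*moisture = 191 - 9*2.5 = 168.5 deg C

168.5 deg C


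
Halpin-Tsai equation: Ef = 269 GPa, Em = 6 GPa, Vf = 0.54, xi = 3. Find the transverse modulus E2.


eta = (Ef/Em - 1)/(Ef/Em + xi) = (44.8333 - 1)/(44.8333 + 3) = 0.9164
E2 = Em*(1+xi*eta*Vf)/(1-eta*Vf) = 29.51 GPa

29.51 GPa


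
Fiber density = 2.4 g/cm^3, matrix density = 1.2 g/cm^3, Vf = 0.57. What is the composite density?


rho_c = rho_f*Vf + rho_m*(1-Vf) = 2.4*0.57 + 1.2*0.43 = 1.884 g/cm^3

1.884 g/cm^3


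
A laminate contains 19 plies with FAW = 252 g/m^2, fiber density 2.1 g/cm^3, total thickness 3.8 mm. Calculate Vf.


Vf = n * FAW / (rho_f * h * 1000) = 19 * 252 / (2.1 * 3.8 * 1000) = 0.6

0.6


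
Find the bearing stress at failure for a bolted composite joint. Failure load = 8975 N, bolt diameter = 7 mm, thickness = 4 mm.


sigma_br = F/(d*h) = 8975/(7*4) = 320.5 MPa

320.5 MPa
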